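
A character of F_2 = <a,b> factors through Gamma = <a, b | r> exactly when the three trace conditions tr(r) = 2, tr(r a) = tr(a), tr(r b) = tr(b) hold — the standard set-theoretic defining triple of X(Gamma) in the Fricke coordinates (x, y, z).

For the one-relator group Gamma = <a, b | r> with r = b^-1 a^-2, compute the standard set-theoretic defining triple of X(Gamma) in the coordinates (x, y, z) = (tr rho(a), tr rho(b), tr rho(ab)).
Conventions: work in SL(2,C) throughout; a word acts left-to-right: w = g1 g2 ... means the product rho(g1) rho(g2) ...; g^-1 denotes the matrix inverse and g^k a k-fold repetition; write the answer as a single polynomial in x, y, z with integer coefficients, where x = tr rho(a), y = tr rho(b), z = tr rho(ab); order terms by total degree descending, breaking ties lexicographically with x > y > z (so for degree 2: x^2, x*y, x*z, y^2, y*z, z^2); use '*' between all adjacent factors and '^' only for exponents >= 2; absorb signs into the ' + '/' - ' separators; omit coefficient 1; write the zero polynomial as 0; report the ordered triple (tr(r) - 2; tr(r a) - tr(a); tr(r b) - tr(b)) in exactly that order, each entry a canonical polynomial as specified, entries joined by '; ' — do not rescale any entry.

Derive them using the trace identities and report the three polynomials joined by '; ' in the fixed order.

x*z - y - 2; -x + z; x^2 - y - 2

trace(a^-1) = trace(a) = x
apply: trace(a^-1 b) = trace(b)*trace(a) - trace(b a) = x*y - z
use: trace(b^-1 a^-1) = trace(a^-1)*trace(b) - trace(a^-1 b) = z
apply: trace(b^-1 a^-2) = trace(b^-1 a^-1)*trace(a) - trace(b^-1) = x*z - y
apply: trace(a^-2) = trace(a^-1)*trace(a) - trace(1)  (eliminate a^-1) = x^2 - 2
assemble the triple (trace(r) - 2; trace(r a) - x; trace(r b) - y)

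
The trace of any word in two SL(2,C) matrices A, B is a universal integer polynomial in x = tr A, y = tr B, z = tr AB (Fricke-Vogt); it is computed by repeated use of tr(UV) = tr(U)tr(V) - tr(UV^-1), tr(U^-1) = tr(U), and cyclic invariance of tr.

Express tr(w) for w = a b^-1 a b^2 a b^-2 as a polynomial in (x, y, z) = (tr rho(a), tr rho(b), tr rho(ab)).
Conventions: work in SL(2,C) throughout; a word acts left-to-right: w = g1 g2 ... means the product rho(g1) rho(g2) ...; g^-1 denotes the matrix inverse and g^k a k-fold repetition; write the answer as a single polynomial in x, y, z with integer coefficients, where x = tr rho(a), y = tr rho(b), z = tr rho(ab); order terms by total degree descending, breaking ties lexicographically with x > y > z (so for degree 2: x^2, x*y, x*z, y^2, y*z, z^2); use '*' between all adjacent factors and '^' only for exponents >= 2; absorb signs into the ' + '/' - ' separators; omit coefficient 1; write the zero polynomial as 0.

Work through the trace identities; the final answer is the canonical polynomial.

x^2*y^4*z - x^3*y^3 - x*y^5 - 2*x*y^3*z^2 + x^2*y^2*z + y^4*z + y^2*z^3 + x^3*y + 4*x*y^3 - x^2*z - 4*y^2*z - 2*x*y + z

trace(b^2 a) = trace(b) * trace(a b) - trace(a)   [square of b] = y*z - x
trace(b^2) = trace(b) * trace(b) - trace(1)   [square of b] = y^2 - 2
trace(b^2 a^2) = trace(a) * trace(b^2 a) - trace(b^2)   [square of a] = x*y*z - x^2 - y^2 + 2
trace(a b^2 a^2) = trace(a) * trace(b^2 a^2) - trace(b^2 a)   [square of a] = x^2*y*z - x^3 - x*y^2 - y*z + 3*x
trace(b a b a) = trace(b a) * trace(b a) - trace(1)   [split at a repeated b] = z^2 - 2
trace(a^2 b a b) = trace(a) * trace(b a b a) - trace(b a b)   [square of a] = x*z^2 - y*z - x
trace(b a^2) = trace(a) * trace(b a) - trace(b)   [square of a] = x*z - y
trace(a^2 b a) = trace(a) * trace(b a^2) - trace(b a)   [square of a] = x^2*z - x*y - z
trace(a b^2 a^2 b) = trace(b) * trace(a^2 b a b) - trace(a^2 b a)   [square of b] = x*y*z^2 - x^2*z - y^2*z + z
trace(a b^-1 a b^2 a) = trace(a b^2 a^2) * trace(b) - trace(a b^2 a^2 b)   [inverse elimination on b] = x^2*y^2*z - x^3*y - x*y^3 - x*y*z^2 + x^2*z + 3*x*y - z
trace(a b^2 a b a) = trace(b) * trace(a b a^2 b) - trace(a b a^2)   [square of b] = x*y*z^2 - x^2*z - y^2*z + z
trace(a b a b a b) = trace(a b a b) * trace(a b) - trace(b a)   [split at a repeated a] = z^3 - 3*z
trace(a b^2 a b a b) = trace(b) * trace(a b a b a b) - trace(a b a b a)   [square of b] = y*z^3 - x*z^2 - 2*y*z + x
trace(a b^-1 a b^2 a b) = trace(a b^2 a b a) * trace(b) - trace(a b^2 a b a b)   [inverse elimination on b] = x*y^2*z^2 - x^2*y*z - y^3*z - y*z^3 + x*z^2 + 3*y*z - x
trace(b^-1 a b^-1 a b^2 a) = trace(a b^-1 a b^2 a) * trace(b) - trace(a b^-1 a b^2 a b)   [inverse elimination on b] = x^2*y^3*z - x^3*y^2 - x*y^4 - 2*x*y^2*z^2 + 2*x^2*y*z + y^3*z + y*z^3 + 3*x*y^2 - x*z^2 - 4*y*z + x
trace(a b^-1 a b^2 a b^-2) = trace(b^-1 a b^-1 a b^2 a) * trace(b) - trace(b^-1 a b^-1 a b^2 a b)   [inverse elimination on b] = x^2*y^4*z - x^3*y^3 - x*y^5 - 2*x*y^3*z^2 + x^2*y^2*z + y^4*z + y^2*z^3 + x^3*y + 4*x*y^3 - x^2*z - 4*y^2*z - 2*x*y + z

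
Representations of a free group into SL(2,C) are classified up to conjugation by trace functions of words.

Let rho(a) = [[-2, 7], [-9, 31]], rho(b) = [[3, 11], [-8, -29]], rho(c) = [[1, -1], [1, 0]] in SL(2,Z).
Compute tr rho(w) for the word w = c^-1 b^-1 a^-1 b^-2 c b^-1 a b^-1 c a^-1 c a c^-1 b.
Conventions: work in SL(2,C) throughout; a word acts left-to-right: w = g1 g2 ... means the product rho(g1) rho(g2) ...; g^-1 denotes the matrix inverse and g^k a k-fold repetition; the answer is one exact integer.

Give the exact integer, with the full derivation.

-432111875073243

rho(c^-1) = [[0, 1], [-1, 1]]
... * rho(b^-1) = [[-29, -11], [8, 3]]  ->  [[8, 3], [37, 14]]
... * rho(a^-1) = [[31, -7], [9, -2]]  ->  [[275, -62], [1273, -287]]
... * rho(b^-1) = [[-29, -11], [8, 3]]  ->  [[-8471, -3211], [-39213, -14864]]
... * rho(b^-1) = [[-29, -11], [8, 3]]  ->  [[219971, 83548], [1018265, 386751]]
... * rho(c) = [[1, -1], [1, 0]]  ->  [[303519, -219971], [1405016, -1018265]]
... * rho(b^-1) = [[-29, -11], [8, 3]]  ->  [[-10561819, -3998622], [-48891584, -18509971]]
... * rho(a) = [[-2, 7], [-9, 31]]  ->  [[57111236, -197890015], [264372907, -916050189]]
... * rho(b^-1) = [[-29, -11], [8, 3]]  ->  [[-3239345964, -1221893641], [-14995215815, -5656252544]]
... * rho(c) = [[1, -1], [1, 0]]  ->  [[-4461239605, 3239345964], [-20651468359, 14995215815]]
... * rho(a^-1) = [[31, -7], [9, -2]]  ->  [[-109144314079, 24749985307], [-505238576794, 114569846883]]
... * rho(c) = [[1, -1], [1, 0]]  ->  [[-84394328772, 109144314079], [-390668729911, 505238576794]]
... * rho(a) = [[-2, 7], [-9, 31]]  ->  [[-813510169167, 2792713435045], [-3765809731324, 12927714771237]]
... * rho(c^-1) = [[0, 1], [-1, 1]]  ->  [[-2792713435045, 1979203265878], [-12927714771237, 9161905039913]]
... * rho(b) = [[3, 11], [-8, -29]]  ->  [[-24211766432159, -88116742495957], [-112078384633015, -407900108641084]]
tr = -24211766432159 + -407900108641084 = -432111875073243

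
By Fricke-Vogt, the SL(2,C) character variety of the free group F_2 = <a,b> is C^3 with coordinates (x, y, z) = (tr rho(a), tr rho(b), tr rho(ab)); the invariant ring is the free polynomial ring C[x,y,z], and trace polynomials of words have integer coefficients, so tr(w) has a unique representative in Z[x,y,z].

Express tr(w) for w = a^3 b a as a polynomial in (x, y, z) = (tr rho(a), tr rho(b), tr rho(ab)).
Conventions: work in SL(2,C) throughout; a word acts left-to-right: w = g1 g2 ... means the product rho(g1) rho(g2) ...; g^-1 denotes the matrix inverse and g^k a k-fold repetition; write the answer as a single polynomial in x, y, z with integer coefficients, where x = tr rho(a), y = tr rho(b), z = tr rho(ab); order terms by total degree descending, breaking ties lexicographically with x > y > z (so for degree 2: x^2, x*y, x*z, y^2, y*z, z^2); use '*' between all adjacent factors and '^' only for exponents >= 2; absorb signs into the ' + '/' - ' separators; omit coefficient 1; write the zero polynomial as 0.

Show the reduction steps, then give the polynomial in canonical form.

x^3*z - x^2*y - 2*x*z + y

tr(a b a) = tr(a)*tr(b a) - tr(b)   [square of a] = x*z - y
tr(b a^3) = tr(a)*tr(a b a) - tr(a b)   [square of a] = x^2*z - x*y - z
apply: tr(a^3 b a) = tr(a)*tr(b a^3) - tr(b a^2)   [square of a] = x^3*z - x^2*y - 2*x*z + y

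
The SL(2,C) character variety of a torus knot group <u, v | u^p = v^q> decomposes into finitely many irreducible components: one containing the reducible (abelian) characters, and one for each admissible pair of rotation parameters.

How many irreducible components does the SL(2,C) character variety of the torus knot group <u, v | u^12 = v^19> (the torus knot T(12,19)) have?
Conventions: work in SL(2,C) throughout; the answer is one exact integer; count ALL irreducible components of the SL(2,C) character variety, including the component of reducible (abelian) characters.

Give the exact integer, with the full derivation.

For T(12,19): irreducibility forces the central element u^12 = v^19 to one of +I, -I.
On an irreducible component, tr(u) is locked at 2*cos(pi*alpha/12) for some alpha in 1..11, and tr(v) at 2*cos(pi*beta/19) for some beta in 1..18.
The two central values (-1)^alpha I and (-1)^beta I must be the same matrix, so alpha and beta share a parity.
Enumerate parity-matched pairs: 6*9 odd-odd plus 5*9 even-even gives 99.
components with irreducible characters: 99; plus the single component of reducible (abelian) characters: total 100.

100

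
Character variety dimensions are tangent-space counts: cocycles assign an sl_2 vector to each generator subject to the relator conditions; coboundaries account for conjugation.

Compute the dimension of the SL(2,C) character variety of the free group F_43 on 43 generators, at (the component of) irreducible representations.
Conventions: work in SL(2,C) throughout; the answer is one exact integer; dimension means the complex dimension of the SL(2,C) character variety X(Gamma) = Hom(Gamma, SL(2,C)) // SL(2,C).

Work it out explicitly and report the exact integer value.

Gamma = F_43 has 43 generators and no relators.
So Z^1 = (sl_2)^43 in full: dim Z^1 = 129.
Irreducibility makes the coboundary map sl_2 -> Z^1 injective (trivial centralizer), so dim B^1 = 3.
dim X = dim H^1 = dim Z^1 - dim B^1 = 129 - 3 = 126.

126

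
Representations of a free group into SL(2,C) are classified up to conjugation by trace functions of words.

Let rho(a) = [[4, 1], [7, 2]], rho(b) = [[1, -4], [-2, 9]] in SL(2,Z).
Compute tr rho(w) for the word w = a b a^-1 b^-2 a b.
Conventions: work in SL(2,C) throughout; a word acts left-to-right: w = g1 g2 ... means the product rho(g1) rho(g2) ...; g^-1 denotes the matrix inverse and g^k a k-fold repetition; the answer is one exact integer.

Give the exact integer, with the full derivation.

rho(a) = [[4, 1], [7, 2]]
... * rho(b) = [[1, -4], [-2, 9]]  ->  [[2, -7], [3, -10]]
... * rho(a^-1) = [[2, -1], [-7, 4]]  ->  [[53, -30], [76, -43]]
... * rho(b^-1) = [[9, 4], [2, 1]]  ->  [[417, 182], [598, 261]]
... * rho(b^-1) = [[9, 4], [2, 1]]  ->  [[4117, 1850], [5904, 2653]]
... * rho(a) = [[4, 1], [7, 2]]  ->  [[29418, 7817], [42187, 11210]]
... * rho(b) = [[1, -4], [-2, 9]]  ->  [[13784, -47319], [19767, -67858]]
tr = 13784 + -67858 = -54074

-54074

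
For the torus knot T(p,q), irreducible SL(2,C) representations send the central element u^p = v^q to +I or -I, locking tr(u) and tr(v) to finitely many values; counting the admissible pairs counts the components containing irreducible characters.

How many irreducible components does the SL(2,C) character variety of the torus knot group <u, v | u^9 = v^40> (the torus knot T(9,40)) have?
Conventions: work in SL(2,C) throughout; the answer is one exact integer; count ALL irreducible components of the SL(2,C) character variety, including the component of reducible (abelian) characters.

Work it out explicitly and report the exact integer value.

In the torus knot group T(9,40), u^9 = v^40 is central, so an irreducible representation sends it to +I or -I (Schur).
On an irreducible component, tr(u) is locked at 2*cos(pi*alpha/9) for some alpha in 1..8, and tr(v) at 2*cos(pi*beta/40) for some beta in 1..39.
Consistency of u^9 = (-1)^alpha I with v^40 = (-1)^beta I forces alpha = beta (mod 2).
Counting: 4 odd alphas x 20 odd betas + 4 even alphas x 19 even betas = 80 + 76 = 156.
That is 156 components of irreducible characters, and with the reducible (abelian) component the total is 157.

157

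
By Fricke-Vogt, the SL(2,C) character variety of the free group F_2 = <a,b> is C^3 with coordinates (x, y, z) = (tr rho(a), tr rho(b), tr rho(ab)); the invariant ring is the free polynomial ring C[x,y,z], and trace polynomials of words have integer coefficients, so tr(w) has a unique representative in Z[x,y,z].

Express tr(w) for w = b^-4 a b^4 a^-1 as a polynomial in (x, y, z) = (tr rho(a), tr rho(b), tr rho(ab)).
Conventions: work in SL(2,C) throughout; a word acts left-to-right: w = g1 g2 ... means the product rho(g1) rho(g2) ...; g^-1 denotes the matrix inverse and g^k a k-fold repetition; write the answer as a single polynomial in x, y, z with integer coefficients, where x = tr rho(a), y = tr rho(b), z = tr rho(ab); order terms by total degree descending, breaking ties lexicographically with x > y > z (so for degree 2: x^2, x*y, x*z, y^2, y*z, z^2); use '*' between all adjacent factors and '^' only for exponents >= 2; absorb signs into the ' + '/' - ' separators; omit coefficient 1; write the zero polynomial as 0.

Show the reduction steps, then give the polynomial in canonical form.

-x*y^7*z + x^2*y^6 + y^8 + y^6*z^2 + 4*x*y^5*z - 4*x^2*y^4 - 8*y^6 - 4*y^4*z^2 - 4*x*y^3*z + 4*x^2*y^2 + 20*y^4 + 4*y^2*z^2 - 16*y^2 + 2

trace(a b^2) = trace(b) * trace(a b) - trace(a) = y*z - x
trace(b^3 a) = trace(b) * trace(a b^2) - trace(a b) = y^2*z - x*y - z
trace(b^2) = trace(b) * trace(b) - trace(1) = y^2 - 2
trace(b^3) = trace(b) * trace(b^2) - trace(b) = y^3 - 3*y
trace(b^2 a^2 b) = trace(a) * trace(b^3 a) - trace(b^3) = x*y^2*z - x^2*y - y^3 - x*z + 3*y
trace(a^2 b) = trace(a) * trace(b a) - trace(b) = x*z - y
trace(a^2) = trace(a) * trace(a) - trace(1) = x^2 - 2
trace(b^2 a^2) = trace(b) * trace(a^2 b) - trace(a^2) = x*y*z - x^2 - y^2 + 2
trace(a b^4 a) = trace(b) * trace(b^2 a^2 b) - trace(b^2 a^2) = x*y^3*z - x^2*y^2 - y^4 - 2*x*y*z + x^2 + 4*y^2 - 2
trace(a b a b) = trace(a b) * trace(a b) - trace(1) = z^2 - 2
trace(b a b a b) = trace(b) * trace(a b a b) - trace(a b a) = y*z^2 - x*z - y
trace(b^2 a b a b) = trace(b) * trace(b a b a b) - trace(b a b a) = y^2*z^2 - x*y*z - y^2 - z^2 + 2
trace(a b^4 a b) = trace(b) * trace(b^2 a b a b) - trace(b^2 a b a) = y^3*z^2 - x*y^2*z - y^3 - 2*y*z^2 + x*z + 3*y
trace(a b^4 a b^-1) = trace(a b^4 a) * trace(b) - trace(a b^4 a b) = x*y^4*z - x^2*y^3 - y^5 - y^3*z^2 - x*y^2*z + x^2*y + 5*y^3 + 2*y*z^2 - x*z - 5*y
trace(b^-2 a b^4 a) = trace(a b^4 a b^-1) * trace(b) - trace(a b^4 a) = x*y^5*z - x^2*y^4 - y^6 - y^4*z^2 - 2*x*y^3*z + 2*x^2*y^2 + 6*y^4 + 2*y^2*z^2 + x*y*z - x^2 - 9*y^2 + 2
trace(b^-2 a b^4 a^-1) = trace(b^-2 a b^4) * trace(a) - trace(b^-2 a b^4 a) = -x*y^5*z + x^2*y^4 + y^6 + y^4*z^2 + 2*x*y^3*z - 2*x^2*y^2 - 6*y^4 - 2*y^2*z^2 + 9*y^2 - 2
trace(b^4) = trace(b) * trace(b^3) - trace(b^2) = y^4 - 4*y^2 + 2
trace(a b^4) = trace(b) * trace(a b^3) - trace(a b^2) = y^3*z - x*y^2 - 2*y*z + x
trace(b a b^4) = trace(b) * trace(a b^4) - trace(a b^3) = y^4*z - x*y^3 - 3*y^2*z + 2*x*y + z
trace(a b^4 a^-1 b) = trace(b a b^4) * trace(a) - trace(b a b^4 a) = x*y^4*z - x^2*y^3 - y^3*z^2 - 2*x*y^2*z + 2*x^2*y + y^3 + 2*y*z^2 - 3*y
trace(b^-1 a b^4 a^-1) = trace(a b^4 a^-1) * trace(b) - trace(a b^4 a^-1 b) = -x*y^4*z + x^2*y^3 + y^5 + y^3*z^2 + 2*x*y^2*z - 2*x^2*y - 5*y^3 - 2*y*z^2 + 5*y
trace(b^-2 a b^4 a^-1 b^-1) = trace(b^-2 a b^4 a^-1) * trace(b) - trace(b^-2 a b^4 a^-1 b) = -x*y^6*z + x^2*y^5 + y^7 + y^5*z^2 + 3*x*y^4*z - 3*x^2*y^3 - 7*y^5 - 3*y^3*z^2 - 2*x*y^2*z + 2*x^2*y + 14*y^3 + 2*y*z^2 - 7*y
trace(b^-4 a b^4 a^-1) = trace(b^-2 a b^4 a^-1 b^-1) * trace(b) - trace(b^-2 a b^4 a^-1) = -x*y^7*z + x^2*y^6 + y^8 + y^6*z^2 + 4*x*y^5*z - 4*x^2*y^4 - 8*y^6 - 4*y^4*z^2 - 4*x*y^3*z + 4*x^2*y^2 + 20*y^4 + 4*y^2*z^2 - 16*y^2 + 2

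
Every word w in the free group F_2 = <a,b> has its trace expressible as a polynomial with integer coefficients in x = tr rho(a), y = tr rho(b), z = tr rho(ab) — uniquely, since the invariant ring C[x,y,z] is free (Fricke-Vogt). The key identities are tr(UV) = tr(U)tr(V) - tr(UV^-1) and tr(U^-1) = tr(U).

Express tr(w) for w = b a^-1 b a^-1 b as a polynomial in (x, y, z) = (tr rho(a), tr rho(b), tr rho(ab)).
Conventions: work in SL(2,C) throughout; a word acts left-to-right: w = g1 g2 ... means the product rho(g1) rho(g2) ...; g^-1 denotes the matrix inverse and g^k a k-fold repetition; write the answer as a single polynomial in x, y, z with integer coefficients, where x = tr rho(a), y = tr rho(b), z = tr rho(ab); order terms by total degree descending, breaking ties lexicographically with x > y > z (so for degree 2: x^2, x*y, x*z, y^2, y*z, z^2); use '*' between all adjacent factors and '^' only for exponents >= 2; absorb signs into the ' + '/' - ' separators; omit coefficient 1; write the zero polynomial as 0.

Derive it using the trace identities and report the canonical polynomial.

trace(b^2) = trace(b) trace(b) - trace(1)   [square of b] = y^2 - 2
trace(b^3) = trace(b) trace(b^2) - trace(b)   [square of b] = y^3 - 3*y
trace(b a b) = trace(b) trace(a b) - trace(a)   [square of b] = y*z - x
trace(b^3 a) = trace(b) trace(b a b) - trace(b a)   [square of b] = y^2*z - x*y - z
trace(b^2 a^-1 b) = trace(b^3) trace(a) - trace(b^3 a)   [inverse elimination on a] = x*y^3 - y^2*z - 2*x*y + z
trace(a b a b) = trace(a b) trace(a b) - trace(1)   [split at a repeated a] = z^2 - 2
trace(a b a) = trace(a) trace(b a) - trace(b)   [square of a] = x*z - y
trace(b a b^2 a) = trace(b) trace(a b a b) - trace(a b a)   [square of b] = y*z^2 - x*z - y
trace(b^2 a^-1 b a) = trace(b a b^2) trace(a) - trace(b a b^2 a)   [inverse elimination on a] = x*y^2*z - x^2*y - y*z^2 + y
trace(b a^-1 b a^-1 b) = trace(b^2 a^-1 b) trace(a) - trace(b^2 a^-1 b a)   [inverse elimination on a] = x^2*y^3 - 2*x*y^2*z - x^2*y + y*z^2 + x*z - y

x^2*y^3 - 2*x*y^2*z - x^2*y + y*z^2 + x*z - y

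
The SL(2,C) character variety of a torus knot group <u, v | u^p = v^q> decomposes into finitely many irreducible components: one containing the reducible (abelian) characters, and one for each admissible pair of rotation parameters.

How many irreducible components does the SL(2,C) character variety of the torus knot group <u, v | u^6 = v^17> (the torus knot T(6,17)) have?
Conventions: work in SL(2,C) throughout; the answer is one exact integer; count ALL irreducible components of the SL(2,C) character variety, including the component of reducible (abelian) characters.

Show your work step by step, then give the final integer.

For T(6,17): irreducibility forces the central element u^6 = v^17 to one of +I, -I.
So on each irreducible component the traces are pinned: tr(u) = 2*cos(pi*alpha/6) with 1 <= alpha <= 5, tr(v) = 2*cos(pi*beta/17) with 1 <= beta <= 16.
u^6 = (-1)^alpha I and v^17 = (-1)^beta I must agree, so alpha and beta have equal parity.
Enumerate parity-matched pairs: 3*8 odd-odd plus 2*8 even-even gives 40.
components with irreducible characters: 40; plus the single component of reducible (abelian) characters: total 41.

41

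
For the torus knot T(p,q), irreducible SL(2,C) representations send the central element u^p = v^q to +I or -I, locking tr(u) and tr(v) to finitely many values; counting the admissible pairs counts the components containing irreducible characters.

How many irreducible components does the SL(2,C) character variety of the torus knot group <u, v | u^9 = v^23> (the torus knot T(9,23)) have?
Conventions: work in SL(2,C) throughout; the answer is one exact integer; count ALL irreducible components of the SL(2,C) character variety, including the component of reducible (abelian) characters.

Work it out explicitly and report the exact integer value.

In the torus knot group T(9,23), u^9 = v^23 is central, so an irreducible representation sends it to +I or -I (Schur).
This locks tr(u) to 2*cos(pi*alpha/9), alpha in 1..8, and tr(v) to 2*cos(pi*beta/23), beta in 1..22, on each component of irreducible characters.
Consistency of u^9 = (-1)^alpha I with v^23 = (-1)^beta I forces alpha = beta (mod 2).
count pairs: odd alpha (4 choices) x odd beta (11), plus even alpha (4) x even beta (11): 4*11 + 4*11 = 88.
components with irreducible characters: 88; plus the single component of reducible (abelian) characters: total 89.

89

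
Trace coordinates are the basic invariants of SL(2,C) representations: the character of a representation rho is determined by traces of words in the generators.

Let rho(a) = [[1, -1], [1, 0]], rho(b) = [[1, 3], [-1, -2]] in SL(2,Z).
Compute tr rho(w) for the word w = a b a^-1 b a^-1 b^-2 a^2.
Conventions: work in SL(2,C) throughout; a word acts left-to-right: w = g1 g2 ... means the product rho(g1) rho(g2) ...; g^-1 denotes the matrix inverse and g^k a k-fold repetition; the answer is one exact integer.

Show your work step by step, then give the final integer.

29

rho(a) = [[1, -1], [1, 0]]
... * rho(b) = [[1, 3], [-1, -2]]  ->  [[2, 5], [1, 3]]
... * rho(a^-1) = [[0, 1], [-1, 1]]  ->  [[-5, 7], [-3, 4]]
... * rho(b) = [[1, 3], [-1, -2]]  ->  [[-12, -29], [-7, -17]]
... * rho(a^-1) = [[0, 1], [-1, 1]]  ->  [[29, -41], [17, -24]]
... * rho(b^-1) = [[-2, -3], [1, 1]]  ->  [[-99, -128], [-58, -75]]
... * rho(b^-1) = [[-2, -3], [1, 1]]  ->  [[70, 169], [41, 99]]
... * rho(a) = [[1, -1], [1, 0]]  ->  [[239, -70], [140, -41]]
... * rho(a) = [[1, -1], [1, 0]]  ->  [[169, -239], [99, -140]]
tr = 169 + -140 = 29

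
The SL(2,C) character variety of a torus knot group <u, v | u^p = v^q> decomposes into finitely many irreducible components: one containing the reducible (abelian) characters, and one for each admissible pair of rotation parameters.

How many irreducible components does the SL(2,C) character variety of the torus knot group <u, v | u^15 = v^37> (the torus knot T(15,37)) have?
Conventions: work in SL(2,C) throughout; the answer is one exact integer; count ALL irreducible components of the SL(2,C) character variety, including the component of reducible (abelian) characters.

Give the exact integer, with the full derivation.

Gamma = < u, v | u^15 = v^37 > (torus knot T(15,37)); the central element u^15 = v^37 acts as +I or -I in any irreducible SL(2,C) representation.
This locks tr(u) to 2*cos(pi*alpha/15), alpha in 1..14, and tr(v) to 2*cos(pi*beta/37), beta in 1..36, on each component of irreducible characters.
Consistency of u^15 = (-1)^alpha I with v^37 = (-1)^beta I forces alpha = beta (mod 2).
Enumerate parity-matched pairs: 7*18 odd-odd plus 7*18 even-even gives 252.
That is 252 components of irreducible characters, and with the reducible (abelian) component the total is 253.

253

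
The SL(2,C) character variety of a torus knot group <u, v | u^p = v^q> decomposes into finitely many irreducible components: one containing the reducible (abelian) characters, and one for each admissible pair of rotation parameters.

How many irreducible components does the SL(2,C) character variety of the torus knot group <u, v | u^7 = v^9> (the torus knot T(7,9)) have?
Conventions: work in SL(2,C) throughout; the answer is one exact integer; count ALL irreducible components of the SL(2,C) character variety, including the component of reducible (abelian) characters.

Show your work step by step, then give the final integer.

25

Gamma = < u, v | u^7 = v^9 > (torus knot T(7,9)); the central element u^7 = v^9 acts as +I or -I in any irreducible SL(2,C) representation.
So on each irreducible component the traces are pinned: tr(u) = 2*cos(pi*alpha/7) with 1 <= alpha <= 6, tr(v) = 2*cos(pi*beta/9) with 1 <= beta <= 8.
Consistency of u^7 = (-1)^alpha I with v^9 = (-1)^beta I forces alpha = beta (mod 2).
count pairs: odd alpha (3 choices) x odd beta (4), plus even alpha (3) x even beta (4): 3*4 + 3*4 = 24.
components with irreducible characters: 24; plus the single component of reducible (abelian) characters: total 25.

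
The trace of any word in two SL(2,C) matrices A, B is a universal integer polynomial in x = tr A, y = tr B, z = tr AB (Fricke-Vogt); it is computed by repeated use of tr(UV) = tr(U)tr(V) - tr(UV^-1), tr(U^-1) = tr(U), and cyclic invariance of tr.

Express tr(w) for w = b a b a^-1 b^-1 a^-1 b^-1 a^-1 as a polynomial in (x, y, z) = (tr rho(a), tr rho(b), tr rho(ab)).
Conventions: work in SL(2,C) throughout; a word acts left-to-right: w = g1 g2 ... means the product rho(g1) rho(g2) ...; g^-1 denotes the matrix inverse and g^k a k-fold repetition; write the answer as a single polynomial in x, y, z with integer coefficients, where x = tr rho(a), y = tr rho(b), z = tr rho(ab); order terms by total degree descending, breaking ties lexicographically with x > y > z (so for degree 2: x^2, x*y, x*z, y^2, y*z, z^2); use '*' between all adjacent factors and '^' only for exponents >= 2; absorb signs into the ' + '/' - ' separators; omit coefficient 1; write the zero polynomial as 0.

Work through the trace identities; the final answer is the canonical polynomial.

x*y*z^3 - x^2*z^2 - y^2*z^2 - z^4 + x^2 + 4*z^2 - 2

trace(a^-1) = trace(a) = x
trace(a b a) = trace(a) trace(b a) - trace(b)   [square of a] = x*z - y
trace(b a b a) = trace(a b) trace(a b) - trace(1)   [split at a repeated a] = z^2 - 2
trace(b a b) = trace(b) trace(a b) - trace(a)   [square of b] = y*z - x
trace(a b a b a) = trace(a) trace(b a b a) - trace(b a b)   [square of a] = x*z^2 - y*z - x
trace(a b a b a b) = trace(b a) trace(b a b a) - trace(b^-1 a^-1)   [split at a repeated b] = z^3 - 3*z
trace(b a b a b^-1 a) = trace(a b a b a) trace(b) - trace(a b a b a b)   [inverse elimination on b] = x*y*z^2 - y^2*z - z^3 - x*y + 3*z
trace(a^-1 b a b a b^-1) = trace(b a b a b^-1) trace(a) - trace(b a b a b^-1 a)   [inverse elimination on a] = -x*y*z^2 + x^2*z + y^2*z + z^3 - 3*z
trace(b^-1 a^-1 b a b a b^-1) = trace(a^-1 b a b a b^-1) trace(b) - trace(a^-1 b a b a)   [inverse elimination on b] = -x*y^2*z^2 + x^2*y*z + y^3*z + y*z^3 - 4*y*z + x
trace(b^2 a b a) = trace(b) trace(a b a b) - trace(a b a)   [square of b] = y*z^2 - x*z - y
trace(b^2 a b) = trace(b) trace(b a b) - trace(b a)   [square of b] = y^2*z - x*y - z
trace(a b^2 a b a) = trace(a) trace(b^2 a b a) - trace(b^2 a b)   [square of a] = x*y*z^2 - x^2*z - y^2*z + z
trace(a b^2 a b a b) = trace(b) trace(a b a b a b) - trace(a b a b a)   [square of b] = y*z^3 - x*z^2 - 2*y*z + x
trace(b a b a b^-1 a b) = trace(a b^2 a b a) trace(b) - trace(a b^2 a b a b)   [inverse elimination on b] = x*y^2*z^2 - x^2*y*z - y^3*z - y*z^3 + x*z^2 + 3*y*z - x
trace(a b a b a b a) = trace(a) trace(b a b a b a) - trace(b a b a b)   [square of a] = x*z^3 - y*z^2 - 2*x*z + y
trace(a b a b a b a b) = trace(b a) trace(b a b a b a) - trace(b^-1 a^-1 b^-1 a^-1)   [split at a repeated b] = z^4 - 4*z^2 + 2
trace(b a b a b^-1 a b a) = trace(a b a b a b a) trace(b) - trace(a b a b a b a b)   [inverse elimination on b] = x*y*z^3 - y^2*z^2 - z^4 - 2*x*y*z + y^2 + 4*z^2 - 2
trace(a^-1 b a b a b^-1 a b) = trace(b a b a b^-1 a b) trace(a) - trace(b a b a b^-1 a b a)   [inverse elimination on a] = x^2*y^2*z^2 - x^3*y*z - x*y^3*z - 2*x*y*z^3 + x^2*z^2 + y^2*z^2 + z^4 + 5*x*y*z - x^2 - y^2 - 4*z^2 + 2
trace(b^-1 a^-1 b a b a b^-1 a) = trace(a^-1 b a b a b^-1 a) trace(b) - trace(a^-1 b a b a b^-1 a b)   [inverse elimination on b] = -x^2*y^2*z^2 + x^3*y*z + x*y^3*z + 2*x*y*z^3 - x^2*z^2 - y^2*z^2 - z^4 - 4*x*y*z + x^2 + 4*z^2 - 2
trace(b^-1 a^-1 b^-1 a^-1 b a b a) = trace(b^-1 a^-1 b a b a b^-1) trace(a) - trace(b^-1 a^-1 b a b a b^-1 a)   [inverse elimination on a] = -x*y*z^3 + x^2*z^2 + y^2*z^2 + z^4 - 4*z^2 + 2
trace(b a b a^-1 b^-1 a^-1 b^-1 a^-1) = trace(b^-1 a^-1 b^-1 a^-1 b a b) trace(a) - trace(b^-1 a^-1 b^-1 a^-1 b a b a)   [inverse elimination on a] = x*y*z^3 - x^2*z^2 - y^2*z^2 - z^4 + x^2 + 4*z^2 - 2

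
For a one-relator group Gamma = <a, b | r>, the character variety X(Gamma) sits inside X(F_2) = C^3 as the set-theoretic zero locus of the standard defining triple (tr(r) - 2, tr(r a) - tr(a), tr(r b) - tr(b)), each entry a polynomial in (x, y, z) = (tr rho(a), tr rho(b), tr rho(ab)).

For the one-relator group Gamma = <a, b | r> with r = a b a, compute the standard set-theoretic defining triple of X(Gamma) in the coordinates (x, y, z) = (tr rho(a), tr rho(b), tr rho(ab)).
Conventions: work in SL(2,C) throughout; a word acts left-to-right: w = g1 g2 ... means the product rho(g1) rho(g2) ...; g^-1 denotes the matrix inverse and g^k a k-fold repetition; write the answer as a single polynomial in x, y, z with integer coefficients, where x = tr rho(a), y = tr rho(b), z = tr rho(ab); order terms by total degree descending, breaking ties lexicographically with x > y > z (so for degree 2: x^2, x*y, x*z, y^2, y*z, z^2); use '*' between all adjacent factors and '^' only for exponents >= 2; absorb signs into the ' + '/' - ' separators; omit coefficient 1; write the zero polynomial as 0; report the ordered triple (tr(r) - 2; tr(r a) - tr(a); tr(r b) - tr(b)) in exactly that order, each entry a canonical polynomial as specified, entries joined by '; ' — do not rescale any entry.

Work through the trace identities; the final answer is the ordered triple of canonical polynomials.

x*z - y - 2; x^2*z - x*y - x - z; z^2 - y - 2

tr(a b a) = tr(a) * tr(b a) - tr(b)  (reduce the a square) = x*z - y
tr(a b a^2) = tr(a) * tr(b a^2) - tr(b a) = x^2*z - x*y - z
tr(a b a b) = tr(b a) * tr(b a) - tr(1)   [split at a repeated b] = z^2 - 2
assemble the triple (tr(r) - 2; tr(r a) - x; tr(r b) - y)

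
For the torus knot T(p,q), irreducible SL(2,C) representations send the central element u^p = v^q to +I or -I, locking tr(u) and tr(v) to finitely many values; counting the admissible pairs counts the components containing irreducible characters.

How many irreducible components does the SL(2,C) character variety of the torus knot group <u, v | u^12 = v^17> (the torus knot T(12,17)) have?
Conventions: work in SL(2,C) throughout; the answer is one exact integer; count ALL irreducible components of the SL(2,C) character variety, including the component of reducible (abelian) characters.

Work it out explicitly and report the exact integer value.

89

For T(12,17): irreducibility forces the central element u^12 = v^17 to one of +I, -I.
This locks tr(u) to 2*cos(pi*alpha/12), alpha in 1..11, and tr(v) to 2*cos(pi*beta/17), beta in 1..16, on each component of irreducible characters.
Consistency of u^12 = (-1)^alpha I with v^17 = (-1)^beta I forces alpha = beta (mod 2).
Counting: 6 odd alphas x 8 odd betas + 5 even alphas x 8 even betas = 48 + 40 = 88.
That is 88 components of irreducible characters, and with the reducible (abelian) component the total is 89.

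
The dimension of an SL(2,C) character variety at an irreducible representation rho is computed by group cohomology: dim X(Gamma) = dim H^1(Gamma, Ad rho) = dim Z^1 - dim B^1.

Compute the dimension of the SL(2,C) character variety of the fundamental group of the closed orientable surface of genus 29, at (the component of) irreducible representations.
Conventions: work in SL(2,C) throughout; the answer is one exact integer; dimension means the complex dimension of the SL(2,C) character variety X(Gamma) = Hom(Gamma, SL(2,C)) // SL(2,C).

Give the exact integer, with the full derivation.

The genus-29 surface group: 2g = 58 generators, one relator prod [a_i, b_i].
Before the relator condition, cocycle space has dim 3*58 = 174.
At an irreducible rho, H^2 = coker(d_2) vanishes (Poincare duality: H^2 is dual to H^0 = invariants = 0), so d_2 is surjective onto sl_2 and dim Z^1 = 174 - 3 = 171.
Coboundaries contribute dim B^1 = 3 (injective at irreducible rho).
dim X = dim H^1 = 171 - 3 = 168.

168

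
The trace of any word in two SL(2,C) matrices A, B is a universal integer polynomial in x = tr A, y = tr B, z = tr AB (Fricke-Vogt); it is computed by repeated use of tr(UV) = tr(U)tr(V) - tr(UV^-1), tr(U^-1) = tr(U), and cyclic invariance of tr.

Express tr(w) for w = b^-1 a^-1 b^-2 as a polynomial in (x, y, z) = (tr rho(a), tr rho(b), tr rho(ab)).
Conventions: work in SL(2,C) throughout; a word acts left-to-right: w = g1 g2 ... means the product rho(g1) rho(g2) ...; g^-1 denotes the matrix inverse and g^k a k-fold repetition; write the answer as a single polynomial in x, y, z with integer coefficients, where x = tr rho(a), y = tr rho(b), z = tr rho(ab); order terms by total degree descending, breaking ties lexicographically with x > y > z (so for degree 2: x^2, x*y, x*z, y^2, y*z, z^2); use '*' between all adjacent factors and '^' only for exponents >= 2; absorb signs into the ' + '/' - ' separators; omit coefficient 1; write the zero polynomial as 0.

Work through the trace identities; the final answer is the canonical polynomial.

y^2*z - x*y - z

so tr(b^-1) = tr(b) = y
so tr(b^-2) = tr(b^-1) tr(b) - tr(1) = y^2 - 2
tr(b^-3) = tr(b^-2) tr(b) - tr(b^-1) = y^3 - 3*y
reduce: tr(a b^-1) = tr(a) tr(b) - tr(a b) = x*y - z
so tr(a b^-2) = tr(a b^-1) tr(b) - tr(a) = x*y^2 - y*z - x
so tr(b^-3 a) = tr(a b^-2) tr(b) - tr(a b^-1) = x*y^3 - y^2*z - 2*x*y + z
reduce: tr(b^-1 a^-1 b^-2) = tr(b^-3) tr(a) - tr(b^-3 a) = y^2*z - x*y - z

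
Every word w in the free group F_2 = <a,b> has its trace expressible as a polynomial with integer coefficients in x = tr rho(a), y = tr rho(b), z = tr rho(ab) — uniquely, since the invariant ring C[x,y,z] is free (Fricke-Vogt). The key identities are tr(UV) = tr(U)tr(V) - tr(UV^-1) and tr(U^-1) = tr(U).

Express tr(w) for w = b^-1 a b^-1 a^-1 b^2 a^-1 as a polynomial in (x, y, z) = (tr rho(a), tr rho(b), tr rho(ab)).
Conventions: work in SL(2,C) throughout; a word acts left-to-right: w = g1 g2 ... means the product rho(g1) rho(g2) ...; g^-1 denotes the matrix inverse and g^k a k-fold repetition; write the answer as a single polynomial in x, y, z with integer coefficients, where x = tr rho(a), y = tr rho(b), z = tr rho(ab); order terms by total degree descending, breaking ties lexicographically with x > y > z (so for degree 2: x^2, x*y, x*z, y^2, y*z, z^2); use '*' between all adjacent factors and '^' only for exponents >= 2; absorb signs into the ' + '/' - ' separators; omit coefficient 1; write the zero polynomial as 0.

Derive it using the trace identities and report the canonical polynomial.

x^2*y^3*z - x^3*y^2 - x*y^4 - 2*x*y^2*z^2 + y^3*z + y*z^3 + x^3 + 5*x*y^2 + x*z^2 - 4*y*z - 3*x

trace(b a b) = trace(b)*trace(a b) - trace(a) = y*z - x
trace(b a b a) = trace(a b)*trace(a b) - trace(1) = z^2 - 2
trace(a^-1 b a b) = trace(b a b)*trace(a) - trace(b a b a) = x*y*z - x^2 - z^2 + 2
trace(a b^-1 a^-1 b) = trace(a^-1 b a)*trace(b) - trace(a^-1 b a b) = -x*y*z + x^2 + y^2 + z^2 - 2
trace(a b a) = trace(a)*trace(b a) - trace(b) = x*z - y
trace(b a b^-1 a) = trace(a b a)*trace(b) - trace(a b a b) = x*y*z - y^2 - z^2 + 2
trace(a^3 b) = trace(a)*trace(b a^2) - trace(b a) = x^2*z - x*y - z
trace(a^2) = trace(a)*trace(a) - trace(1) = x^2 - 2
trace(a^3) = trace(a)*trace(a^2) - trace(a) = x^3 - 3*x
trace(a^2 b^2 a) = trace(b)*trace(a^3 b) - trace(a^3) = x^2*y*z - x^3 - x*y^2 - y*z + 3*x
trace(b^2 a b a) = trace(b)*trace(a b a b) - trace(a b a) = y*z^2 - x*z - y
trace(b^2 a b) = trace(b)*trace(a b^2) - trace(a b) = y^2*z - x*y - z
trace(a^2 b^2 a b) = trace(a)*trace(b^2 a b a) - trace(b^2 a b) = x*y*z^2 - x^2*z - y^2*z + z
trace(a b^2 a b^-1 a) = trace(a^2 b^2 a)*trace(b) - trace(a^2 b^2 a b) = x^2*y^2*z - x^3*y - x*y^3 - x*y*z^2 + x^2*z + 3*x*y - z
trace(a b a b^2 a) = trace(a)*trace(b a b^2 a) - trace(b a b^2) = x*y*z^2 - x^2*z - y^2*z + z
trace(a b a b a b) = trace(a b)*trace(a b a b) - trace(a^-1 b^-1) = z^3 - 3*z
trace(a b a b a) = trace(a)*trace(b a b a) - trace(b a b) = x*z^2 - y*z - x
trace(a b a b^2 a b) = trace(b)*trace(a b a b a b) - trace(a b a b a) = y*z^3 - x*z^2 - 2*y*z + x
trace(a b^2 a b^-1 a b) = trace(a b a b^2 a)*trace(b) - trace(a b a b^2 a b) = x*y^2*z^2 - x^2*y*z - y^3*z - y*z^3 + x*z^2 + 3*y*z - x
trace(b^2 a b^-1 a b^-1 a) = trace(a b^2 a b^-1 a)*trace(b) - trace(a b^2 a b^-1 a b) = x^2*y^3*z - x^3*y^2 - x*y^4 - 2*x*y^2*z^2 + 2*x^2*y*z + y^3*z + y*z^3 + 3*x*y^2 - x*z^2 - 4*y*z + x
trace(b^-1 a b^-1 a^-1 b^2 a) = trace(b^2 a b^-1 a b^-1)*trace(a) - trace(b^2 a b^-1 a b^-1 a) = -x^2*y^3*z + x^3*y^2 + x*y^4 + 2*x*y^2*z^2 - x^2*y*z - y^3*z - y*z^3 - 4*x*y^2 + 4*y*z + x
trace(b^-1 a b^-1 a^-1 b^2 a^-1) = trace(b^-1 a b^-1 a^-1 b^2)*trace(a) - trace(b^-1 a b^-1 a^-1 b^2 a) = x^2*y^3*z - x^3*y^2 - x*y^4 - 2*x*y^2*z^2 + y^3*z + y*z^3 + x^3 + 5*x*y^2 + x*z^2 - 4*y*z - 3*x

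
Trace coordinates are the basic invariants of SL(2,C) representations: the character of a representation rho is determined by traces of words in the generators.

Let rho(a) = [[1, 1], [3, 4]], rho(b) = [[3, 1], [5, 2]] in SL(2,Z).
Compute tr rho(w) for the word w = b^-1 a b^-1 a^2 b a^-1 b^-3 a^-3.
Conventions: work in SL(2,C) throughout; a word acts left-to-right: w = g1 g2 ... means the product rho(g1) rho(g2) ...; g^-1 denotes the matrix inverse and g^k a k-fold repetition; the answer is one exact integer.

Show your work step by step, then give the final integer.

-19926695

rho(b^-1) = [[2, -1], [-5, 3]]
... * rho(a) = [[1, 1], [3, 4]]  ->  [[-1, -2], [4, 7]]
... * rho(b^-1) = [[2, -1], [-5, 3]]  ->  [[8, -5], [-27, 17]]
... * rho(a) = [[1, 1], [3, 4]]  ->  [[-7, -12], [24, 41]]
... * rho(a) = [[1, 1], [3, 4]]  ->  [[-43, -55], [147, 188]]
... * rho(b) = [[3, 1], [5, 2]]  ->  [[-404, -153], [1381, 523]]
... * rho(a^-1) = [[4, -1], [-3, 1]]  ->  [[-1157, 251], [3955, -858]]
... * rho(b^-1) = [[2, -1], [-5, 3]]  ->  [[-3569, 1910], [12200, -6529]]
... * rho(b^-1) = [[2, -1], [-5, 3]]  ->  [[-16688, 9299], [57045, -31787]]
... * rho(b^-1) = [[2, -1], [-5, 3]]  ->  [[-79871, 44585], [273025, -152406]]
... * rho(a^-1) = [[4, -1], [-3, 1]]  ->  [[-453239, 124456], [1549318, -425431]]
... * rho(a^-1) = [[4, -1], [-3, 1]]  ->  [[-2186324, 577695], [7473565, -1974749]]
... * rho(a^-1) = [[4, -1], [-3, 1]]  ->  [[-10478381, 2764019], [35818507, -9448314]]
tr = -10478381 + -9448314 = -19926695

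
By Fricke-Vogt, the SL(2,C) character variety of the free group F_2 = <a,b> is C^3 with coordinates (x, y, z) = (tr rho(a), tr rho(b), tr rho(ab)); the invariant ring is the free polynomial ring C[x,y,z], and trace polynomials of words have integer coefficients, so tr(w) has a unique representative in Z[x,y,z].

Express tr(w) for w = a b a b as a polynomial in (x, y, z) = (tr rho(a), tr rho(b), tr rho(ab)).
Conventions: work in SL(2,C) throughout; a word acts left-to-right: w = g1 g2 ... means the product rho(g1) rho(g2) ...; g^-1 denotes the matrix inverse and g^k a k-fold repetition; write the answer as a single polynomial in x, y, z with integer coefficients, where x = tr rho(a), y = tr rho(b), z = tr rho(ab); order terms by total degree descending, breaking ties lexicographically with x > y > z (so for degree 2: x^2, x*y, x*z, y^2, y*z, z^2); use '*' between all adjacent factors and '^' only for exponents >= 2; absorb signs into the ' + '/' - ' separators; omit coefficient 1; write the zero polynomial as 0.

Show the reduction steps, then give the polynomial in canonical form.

z^2 - 2

tr(a b a b) = tr(a b)*tr(a b) - tr(1) = z^2 - 2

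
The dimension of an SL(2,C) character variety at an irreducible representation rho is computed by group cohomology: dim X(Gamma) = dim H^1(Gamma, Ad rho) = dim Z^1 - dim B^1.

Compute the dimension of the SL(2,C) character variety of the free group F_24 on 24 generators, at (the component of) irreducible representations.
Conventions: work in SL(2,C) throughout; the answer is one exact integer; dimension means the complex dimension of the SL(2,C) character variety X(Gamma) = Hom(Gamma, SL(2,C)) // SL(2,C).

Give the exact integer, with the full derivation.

69

The free group F_24: 24 generators, no relators.
So Z^1 = (sl_2)^24 in full: dim Z^1 = 72.
dim B^1 = 3: the coboundary map is injective because an irreducible image has centralizer 0 in sl_2.
Therefore dim X = 72 - 3 = 69.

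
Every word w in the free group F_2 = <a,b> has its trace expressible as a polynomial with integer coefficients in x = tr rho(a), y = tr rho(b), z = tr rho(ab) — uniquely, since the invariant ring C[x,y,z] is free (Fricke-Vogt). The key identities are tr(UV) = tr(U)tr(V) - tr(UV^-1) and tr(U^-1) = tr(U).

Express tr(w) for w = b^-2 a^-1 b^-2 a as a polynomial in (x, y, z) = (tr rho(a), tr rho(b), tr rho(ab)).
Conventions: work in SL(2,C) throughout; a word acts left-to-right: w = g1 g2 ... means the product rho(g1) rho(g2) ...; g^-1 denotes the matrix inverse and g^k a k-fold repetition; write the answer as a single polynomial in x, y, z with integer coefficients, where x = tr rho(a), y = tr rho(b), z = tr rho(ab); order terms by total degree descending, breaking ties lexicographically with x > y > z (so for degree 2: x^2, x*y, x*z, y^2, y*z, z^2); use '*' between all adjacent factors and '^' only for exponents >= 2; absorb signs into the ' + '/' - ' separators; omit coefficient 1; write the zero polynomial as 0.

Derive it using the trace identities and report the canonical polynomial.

trace(b^-1) = trace(b) = y
trace(a b a) = trace(a) * trace(b a) - trace(b)  (reduce the a square) = x*z - y
trace(a b a b) = trace(b a) * trace(b a) - trace(1)  (split on b) = z^2 - 2
apply: trace(b a b^-1 a) = trace(a b a) * trace(b) - trace(a b a b)  (eliminate b^-1) = x*y*z - y^2 - z^2 + 2
trace(a b^-1 a^-1 b) = trace(b a b^-1) * trace(a) - trace(b a b^-1 a)  (eliminate a^-1) = -x*y*z + x^2 + y^2 + z^2 - 2
trace(a b^-1 a^-1 b^-1) = trace(a b^-1 a^-1) * trace(b) - trace(a b^-1 a^-1 b)  (eliminate b^-1) = x*y*z - x^2 - z^2 + 2
trace(a^-1 b^-2 a b^-1) = trace(a b^-1 a^-1 b^-1) * trace(b) - trace(a b^-1 a^-1)  (eliminate b^-1) = x*y^2*z - x^2*y - y*z^2 + y
trace(b^-2) = trace(b^-1) * trace(b) - trace(1)  (eliminate b^-1) = y^2 - 2
trace(b^-2 a^-1 b^-2 a) = trace(a^-1 b^-2 a b^-1) * trace(b) - trace(a^-1 b^-2 a)  (eliminate b^-1) = x*y^3*z - x^2*y^2 - y^2*z^2 + 2

x*y^3*z - x^2*y^2 - y^2*z^2 + 2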